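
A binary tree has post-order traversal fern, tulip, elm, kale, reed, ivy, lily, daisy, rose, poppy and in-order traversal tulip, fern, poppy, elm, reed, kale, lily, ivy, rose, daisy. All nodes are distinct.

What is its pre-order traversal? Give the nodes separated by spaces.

poppy tulip fern rose lily reed elm kale ivy daisy

The last element of post-order is the root; it splits in-order into left and right subtrees.
Root poppy: left subtree has 2 nodes {tulip, fern}, right has 7 {elm, reed, kale, lily, ivy, rose, daisy}.
  Root tulip: left subtree has 0 nodes { }, right has 1 {fern}.
  Root rose: left subtree has 5 nodes {elm, reed, kale, lily, ivy}, right has 1 {daisy}.
    Root lily: left subtree has 3 nodes {elm, reed, kale}, right has 1 {ivy}.
      Root reed: left subtree has 1 node {elm}, right has 1 {kale}.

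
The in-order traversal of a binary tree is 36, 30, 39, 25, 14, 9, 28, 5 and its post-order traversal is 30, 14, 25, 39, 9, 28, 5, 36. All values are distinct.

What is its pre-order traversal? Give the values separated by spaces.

36 5 28 9 39 30 25 14

The last element of post-order is the root; it splits in-order into left and right subtrees.
Root 36: left subtree has 0 nodes { }, right has 7 {30, 39, 25, 14, 9, 28, 5}.
  Root 5: left subtree has 6 nodes {30, 39, 25, 14, 9, 28}, right has 0 { }.
    Root 28: left subtree has 5 nodes {30, 39, 25, 14, 9}, right has 0 { }.
      Root 9: left subtree has 4 nodes {30, 39, 25, 14}, right has 0 { }.
        Root 39: left subtree has 1 node {30}, right has 2 {25, 14}.
          Root 25: left subtree has 0 nodes { }, right has 1 {14}.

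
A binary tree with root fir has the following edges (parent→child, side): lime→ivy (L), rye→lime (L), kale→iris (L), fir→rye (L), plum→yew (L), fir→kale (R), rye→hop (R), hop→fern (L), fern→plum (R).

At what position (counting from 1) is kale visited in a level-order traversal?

3

Level-order visits nodes level by level from the root, left to right within each level.
Level 0: fir
Level 1: rye, kale
Level 2: lime, hop, iris
Level 3: ivy, fern
Level 4: plum
Level 5: yew
Full level-order sequence: fir, rye, kale, lime, hop, iris, ivy, fern, plum, yew.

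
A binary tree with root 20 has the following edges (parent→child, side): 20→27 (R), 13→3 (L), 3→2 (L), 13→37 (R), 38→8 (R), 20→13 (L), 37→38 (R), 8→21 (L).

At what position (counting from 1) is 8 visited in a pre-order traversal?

Pre-order visits the node, then its left subtree, then its right subtree.
Visit 20.
At 20: go left to 13.
  Visit 13.
  At 13: go left to 3.
    Visit 3.
    At 3: go left to 2.
      2 is a leaf — visit 2.
    At 3: no right child.
  At 13: go right to 37.
    Visit 37.
    At 37: no left child.
    At 37: go right to 38.
      Visit 38.
      At 38: no left child.
      At 38: go right to 8.
        Visit 8.
        At 8: go left to 21.
          21 is a leaf — visit 21.
        At 8: no right child.
At 20: go right to 27.
  27 is a leaf — visit 27.
Full pre-order sequence: 20, 13, 3, 2, 37, 38, 8, 21, 27.

7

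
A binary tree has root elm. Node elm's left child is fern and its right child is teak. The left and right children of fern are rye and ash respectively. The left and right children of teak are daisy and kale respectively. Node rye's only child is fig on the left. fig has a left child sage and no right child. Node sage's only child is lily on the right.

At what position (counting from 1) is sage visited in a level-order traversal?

Level-order visits nodes level by level from the root, left to right within each level.
Level 0: elm
Level 1: fern, teak
Level 2: rye, ash, daisy, kale
Level 3: fig
Level 4: sage
Level 5: lily
Full level-order sequence: elm, fern, teak, rye, ash, daisy, kale, fig, sage, lily.

9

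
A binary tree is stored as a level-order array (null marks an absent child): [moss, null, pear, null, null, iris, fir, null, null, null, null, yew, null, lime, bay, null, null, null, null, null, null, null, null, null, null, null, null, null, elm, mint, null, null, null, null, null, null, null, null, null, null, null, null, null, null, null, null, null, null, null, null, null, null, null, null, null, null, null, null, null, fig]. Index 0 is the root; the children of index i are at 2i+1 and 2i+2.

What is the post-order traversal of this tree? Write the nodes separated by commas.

yew, iris, elm, lime, fig, mint, bay, fir, pear, moss

Post-order visits the left subtree, then the right subtree, then the node.
At moss: no left child.
At moss: go right to pear.
  At pear: go left to iris.
    At iris: go left to yew.
      yew is a leaf — visit yew.
    At iris: no right child.
    Visit iris.
  At pear: go right to fir.
    At fir: go left to lime.
      At lime: no left child.
      At lime: go right to elm.
        elm is a leaf — visit elm.
      Visit lime.
    At fir: go right to bay.
      At bay: go left to mint.
        At mint: go left to fig.
          fig is a leaf — visit fig.
        At mint: no right child.
        Visit mint.
      At bay: no right child.
      Visit bay.
    Visit fir.
  Visit pear.
Visit moss.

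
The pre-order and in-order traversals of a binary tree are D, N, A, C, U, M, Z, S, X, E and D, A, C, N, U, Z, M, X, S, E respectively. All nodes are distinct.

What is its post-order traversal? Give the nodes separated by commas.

The first element of pre-order is the root; it splits in-order into left and right subtrees.
Root D: left subtree has 0 nodes { }, right has 9 {A, C, N, U, Z, M, X, S, E}.
  Root N: left subtree has 2 nodes {A, C}, right has 6 {U, Z, M, X, S, E}.
    Root A: left subtree has 0 nodes { }, right has 1 {C}.
    Root U: left subtree has 0 nodes { }, right has 5 {Z, M, X, S, E}.
      Root M: left subtree has 1 node {Z}, right has 3 {X, S, E}.
        Root S: left subtree has 1 node {X}, right has 1 {E}.

C, A, Z, X, E, S, M, U, N, D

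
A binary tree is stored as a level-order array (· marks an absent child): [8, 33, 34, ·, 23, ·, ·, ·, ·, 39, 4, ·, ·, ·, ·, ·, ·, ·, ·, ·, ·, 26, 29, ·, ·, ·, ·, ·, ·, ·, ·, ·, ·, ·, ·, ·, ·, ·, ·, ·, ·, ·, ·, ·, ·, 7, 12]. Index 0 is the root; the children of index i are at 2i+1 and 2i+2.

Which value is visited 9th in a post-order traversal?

34

Post-order visits the left subtree, then the right subtree, then the node.
At 8: go left to 33.
  At 33: no left child.
  At 33: go right to 23.
    At 23: go left to 39.
      39 is a leaf — visit 39.
    At 23: go right to 4.
      At 4: go left to 26.
        26 is a leaf — visit 26.
      At 4: go right to 29.
        At 29: go left to 7.
          7 is a leaf — visit 7.
        At 29: go right to 12.
          12 is a leaf — visit 12.
        Visit 29.
      Visit 4.
    Visit 23.
  Visit 33.
At 8: go right to 34.
  34 is a leaf — visit 34.
Visit 8.
Full post-order sequence: 39, 26, 7, 12, 29, 4, 23, 33, 34, 8.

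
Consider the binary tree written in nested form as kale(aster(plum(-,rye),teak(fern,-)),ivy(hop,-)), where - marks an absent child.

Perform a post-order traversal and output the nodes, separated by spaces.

rye plum fern teak aster hop ivy kale

Post-order visits the left subtree, then the right subtree, then the node.
At kale: go left to aster.
  At aster: go left to plum.
    At plum: no left child.
    At plum: go right to rye.
      rye is a leaf — visit rye.
    Visit plum.
  At aster: go right to teak.
    At teak: go left to fern.
      fern is a leaf — visit fern.
    At teak: no right child.
    Visit teak.
  Visit aster.
At kale: go right to ivy.
  At ivy: go left to hop.
    hop is a leaf — visit hop.
  At ivy: no right child.
  Visit ivy.
Visit kale.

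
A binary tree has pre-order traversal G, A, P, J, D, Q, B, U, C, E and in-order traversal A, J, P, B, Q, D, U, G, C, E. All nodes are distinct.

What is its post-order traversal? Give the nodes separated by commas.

The first element of pre-order is the root; it splits in-order into left and right subtrees.
Root G: left subtree has 7 nodes {A, J, P, B, Q, D, U}, right has 2 {C, E}.
  Root A: left subtree has 0 nodes { }, right has 6 {J, P, B, Q, D, U}.
    Root P: left subtree has 1 node {J}, right has 4 {B, Q, D, U}.
      Root D: left subtree has 2 nodes {B, Q}, right has 1 {U}.
        Root Q: left subtree has 1 node {B}, right has 0 { }.
  Root C: left subtree has 0 nodes { }, right has 1 {E}.

J, B, Q, U, D, P, A, E, C, G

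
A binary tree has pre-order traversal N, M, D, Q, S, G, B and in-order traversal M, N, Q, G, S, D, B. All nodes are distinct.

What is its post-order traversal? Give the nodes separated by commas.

M, G, S, Q, B, D, N

The first element of pre-order is the root; it splits in-order into left and right subtrees.
Root N: left subtree has 1 node {M}, right has 5 {Q, G, S, D, B}.
  Root D: left subtree has 3 nodes {Q, G, S}, right has 1 {B}.
    Root Q: left subtree has 0 nodes { }, right has 2 {G, S}.
      Root S: left subtree has 1 node {G}, right has 0 { }.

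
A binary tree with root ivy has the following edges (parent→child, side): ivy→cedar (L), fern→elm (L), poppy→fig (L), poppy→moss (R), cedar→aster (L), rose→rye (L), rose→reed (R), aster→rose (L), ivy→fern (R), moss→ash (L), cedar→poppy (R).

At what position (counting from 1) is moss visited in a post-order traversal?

Post-order visits the left subtree, then the right subtree, then the node.
At ivy: go left to cedar.
  At cedar: go left to aster.
    At aster: go left to rose.
      At rose: go left to rye.
        rye is a leaf — visit rye.
      At rose: go right to reed.
        reed is a leaf — visit reed.
      Visit rose.
    At aster: no right child.
    Visit aster.
  At cedar: go right to poppy.
    At poppy: go left to fig.
      fig is a leaf — visit fig.
    At poppy: go right to moss.
      At moss: go left to ash.
        ash is a leaf — visit ash.
      At moss: no right child.
      Visit moss.
    Visit poppy.
  Visit cedar.
At ivy: go right to fern.
  At fern: go left to elm.
    elm is a leaf — visit elm.
  At fern: no right child.
  Visit fern.
Visit ivy.
Full post-order sequence: rye, reed, rose, aster, fig, ash, moss, poppy, cedar, elm, fern, ivy.

7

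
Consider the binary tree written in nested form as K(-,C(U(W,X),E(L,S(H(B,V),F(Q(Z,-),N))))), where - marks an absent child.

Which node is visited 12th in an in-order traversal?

In-order visits the left subtree, then the node, then the right subtree.
At K: no left child.
Visit K.
At K: go right to C.
  At C: go left to U.
    At U: go left to W.
      W is a leaf — visit W.
    Visit U.
    At U: go right to X.
      X is a leaf — visit X.
  Visit C.
  At C: go right to E.
    At E: go left to L.
      L is a leaf — visit L.
    Visit E.
    At E: go right to S.
      At S: go left to H.
        At H: go left to B.
          B is a leaf — visit B.
        Visit H.
        At H: go right to V.
          V is a leaf — visit V.
      Visit S.
      At S: go right to F.
        At F: go left to Q.
          At Q: go left to Z.
            Z is a leaf — visit Z.
          Visit Q.
          At Q: no right child.
        Visit F.
        At F: go right to N.
          N is a leaf — visit N.
Full in-order sequence: K, W, U, X, C, L, E, B, H, V, S, Z, Q, F, N.

Z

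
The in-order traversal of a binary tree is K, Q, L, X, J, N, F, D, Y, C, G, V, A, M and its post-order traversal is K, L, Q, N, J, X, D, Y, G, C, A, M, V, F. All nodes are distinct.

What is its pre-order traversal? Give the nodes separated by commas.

The last element of post-order is the root; it splits in-order into left and right subtrees.
Root F: left subtree has 6 nodes {K, Q, L, X, J, N}, right has 7 {D, Y, C, G, V, A, M}.
  Root X: left subtree has 3 nodes {K, Q, L}, right has 2 {J, N}.
    Root Q: left subtree has 1 node {K}, right has 1 {L}.
    Root J: left subtree has 0 nodes { }, right has 1 {N}.
  Root V: left subtree has 4 nodes {D, Y, C, G}, right has 2 {A, M}.
    Root C: left subtree has 2 nodes {D, Y}, right has 1 {G}.
      Root Y: left subtree has 1 node {D}, right has 0 { }.
    Root M: left subtree has 1 node {A}, right has 0 { }.

F, X, Q, K, L, J, N, V, C, Y, D, G, M, A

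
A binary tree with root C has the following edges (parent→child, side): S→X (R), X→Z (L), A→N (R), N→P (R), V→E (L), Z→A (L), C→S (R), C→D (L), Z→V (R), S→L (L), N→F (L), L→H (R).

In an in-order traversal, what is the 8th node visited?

In-order visits the left subtree, then the node, then the right subtree.
At C: go left to D.
  D is a leaf — visit D.
Visit C.
At C: go right to S.
  At S: go left to L.
    At L: no left child.
    Visit L.
    At L: go right to H.
      H is a leaf — visit H.
  Visit S.
  At S: go right to X.
    At X: go left to Z.
      At Z: go left to A.
        At A: no left child.
        Visit A.
        At A: go right to N.
          At N: go left to F.
            F is a leaf — visit F.
          Visit N.
          At N: go right to P.
            P is a leaf — visit P.
      Visit Z.
      At Z: go right to V.
        At V: go left to E.
          E is a leaf — visit E.
        Visit V.
        At V: no right child.
    Visit X.
    At X: no right child.
Full in-order sequence: D, C, L, H, S, A, F, N, P, Z, E, V, X.

N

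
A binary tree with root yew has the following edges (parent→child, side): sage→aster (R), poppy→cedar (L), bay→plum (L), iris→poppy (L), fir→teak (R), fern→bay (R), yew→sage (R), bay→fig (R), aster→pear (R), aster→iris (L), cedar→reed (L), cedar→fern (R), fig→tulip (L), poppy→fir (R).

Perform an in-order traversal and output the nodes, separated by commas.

In-order visits the left subtree, then the node, then the right subtree.
At yew: no left child.
Visit yew.
At yew: go right to sage.
  At sage: no left child.
  Visit sage.
  At sage: go right to aster.
    At aster: go left to iris.
      At iris: go left to poppy.
        At poppy: go left to cedar.
          At cedar: go left to reed.
            reed is a leaf — visit reed.
          Visit cedar.
          At cedar: go right to fern.
            At fern: no left child.
            Visit fern.
            At fern: go right to bay.
              At bay: go left to plum.
                plum is a leaf — visit plum.
              Visit bay.
              At bay: go right to fig.
                At fig: go left to tulip.
                  tulip is a leaf — visit tulip.
                Visit fig.
                At fig: no right child.
        Visit poppy.
        At poppy: go right to fir.
          At fir: no left child.
          Visit fir.
          At fir: go right to teak.
            teak is a leaf — visit teak.
      Visit iris.
      At iris: no right child.
    Visit aster.
    At aster: go right to pear.
      pear is a leaf — visit pear.

yew, sage, reed, cedar, fern, plum, bay, tulip, fig, poppy, fir, teak, iris, aster, pear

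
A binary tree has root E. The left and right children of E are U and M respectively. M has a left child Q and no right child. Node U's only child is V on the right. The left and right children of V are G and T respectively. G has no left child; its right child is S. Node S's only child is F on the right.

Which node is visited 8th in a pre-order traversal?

M

Pre-order visits the node, then its left subtree, then its right subtree.
Visit E.
At E: go left to U.
  Visit U.
  At U: no left child.
  At U: go right to V.
    Visit V.
    At V: go left to G.
      Visit G.
      At G: no left child.
      At G: go right to S.
        Visit S.
        At S: no left child.
        At S: go right to F.
          F is a leaf — visit F.
    At V: go right to T.
      T is a leaf — visit T.
At E: go right to M.
  Visit M.
  At M: go left to Q.
    Q is a leaf — visit Q.
  At M: no right child.
Full pre-order sequence: E, U, V, G, S, F, T, M, Q.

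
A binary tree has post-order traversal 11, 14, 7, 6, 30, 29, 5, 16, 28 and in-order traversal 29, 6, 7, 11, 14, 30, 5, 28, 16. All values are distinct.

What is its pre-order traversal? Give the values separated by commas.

28, 5, 29, 30, 6, 7, 14, 11, 16

The last element of post-order is the root; it splits in-order into left and right subtrees.
Root 28: left subtree has 7 nodes {29, 6, 7, 11, 14, 30, 5}, right has 1 {16}.
  Root 5: left subtree has 6 nodes {29, 6, 7, 11, 14, 30}, right has 0 { }.
    Root 29: left subtree has 0 nodes { }, right has 5 {6, 7, 11, 14, 30}.
      Root 30: left subtree has 4 nodes {6, 7, 11, 14}, right has 0 { }.
        Root 6: left subtree has 0 nodes { }, right has 3 {7, 11, 14}.
          Root 7: left subtree has 0 nodes { }, right has 2 {11, 14}.
            Root 14: left subtree has 1 node {11}, right has 0 { }.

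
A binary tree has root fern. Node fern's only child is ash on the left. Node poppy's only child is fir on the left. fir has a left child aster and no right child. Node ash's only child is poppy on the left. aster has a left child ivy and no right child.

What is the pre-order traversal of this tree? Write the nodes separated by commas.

Pre-order visits the node, then its left subtree, then its right subtree.
Visit fern.
At fern: go left to ash.
  Visit ash.
  At ash: go left to poppy.
    Visit poppy.
    At poppy: go left to fir.
      Visit fir.
      At fir: go left to aster.
        Visit aster.
        At aster: go left to ivy.
          ivy is a leaf — visit ivy.
        At aster: no right child.
      At fir: no right child.
    At poppy: no right child.
  At ash: no right child.
At fern: no right child.

fern, ash, poppy, fir, aster, ivy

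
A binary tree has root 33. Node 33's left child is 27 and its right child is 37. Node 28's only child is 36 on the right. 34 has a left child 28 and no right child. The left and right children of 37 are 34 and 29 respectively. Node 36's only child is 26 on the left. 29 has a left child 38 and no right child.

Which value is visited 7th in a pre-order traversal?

Pre-order visits the node, then its left subtree, then its right subtree.
Visit 33.
At 33: go left to 27.
  27 is a leaf — visit 27.
At 33: go right to 37.
  Visit 37.
  At 37: go left to 34.
    Visit 34.
    At 34: go left to 28.
      Visit 28.
      At 28: no left child.
      At 28: go right to 36.
        Visit 36.
        At 36: go left to 26.
          26 is a leaf — visit 26.
        At 36: no right child.
    At 34: no right child.
  At 37: go right to 29.
    Visit 29.
    At 29: go left to 38.
      38 is a leaf — visit 38.
    At 29: no right child.
Full pre-order sequence: 33, 27, 37, 34, 28, 36, 26, 29, 38.

26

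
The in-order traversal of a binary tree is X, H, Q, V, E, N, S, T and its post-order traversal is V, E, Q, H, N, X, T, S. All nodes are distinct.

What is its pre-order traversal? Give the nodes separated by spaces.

The last element of post-order is the root; it splits in-order into left and right subtrees.
Root S: left subtree has 6 nodes {X, H, Q, V, E, N}, right has 1 {T}.
  Root X: left subtree has 0 nodes { }, right has 5 {H, Q, V, E, N}.
    Root N: left subtree has 4 nodes {H, Q, V, E}, right has 0 { }.
      Root H: left subtree has 0 nodes { }, right has 3 {Q, V, E}.
        Root Q: left subtree has 0 nodes { }, right has 2 {V, E}.
          Root E: left subtree has 1 node {V}, right has 0 { }.

S X N H Q E V T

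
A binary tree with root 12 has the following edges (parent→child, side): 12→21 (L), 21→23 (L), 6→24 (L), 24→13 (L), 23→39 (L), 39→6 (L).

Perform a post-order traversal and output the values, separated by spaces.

13 24 6 39 23 21 12

Post-order visits the left subtree, then the right subtree, then the node.
At 12: go left to 21.
  At 21: go left to 23.
    At 23: go left to 39.
      At 39: go left to 6.
        At 6: go left to 24.
          At 24: go left to 13.
            13 is a leaf — visit 13.
          At 24: no right child.
          Visit 24.
        At 6: no right child.
        Visit 6.
      At 39: no right child.
      Visit 39.
    At 23: no right child.
    Visit 23.
  At 21: no right child.
  Visit 21.
At 12: no right child.
Visit 12.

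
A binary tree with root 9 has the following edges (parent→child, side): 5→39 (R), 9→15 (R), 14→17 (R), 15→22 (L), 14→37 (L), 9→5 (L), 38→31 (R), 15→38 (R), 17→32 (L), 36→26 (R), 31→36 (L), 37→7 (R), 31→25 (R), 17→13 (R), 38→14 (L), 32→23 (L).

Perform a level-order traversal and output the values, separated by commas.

9, 5, 15, 39, 22, 38, 14, 31, 37, 17, 36, 25, 7, 32, 13, 26, 23

Level-order visits nodes level by level from the root, left to right within each level.
Level 0: 9
Level 1: 5, 15
Level 2: 39, 22, 38
Level 3: 14, 31
Level 4: 37, 17, 36, 25
Level 5: 7, 32, 13, 26
Level 6: 23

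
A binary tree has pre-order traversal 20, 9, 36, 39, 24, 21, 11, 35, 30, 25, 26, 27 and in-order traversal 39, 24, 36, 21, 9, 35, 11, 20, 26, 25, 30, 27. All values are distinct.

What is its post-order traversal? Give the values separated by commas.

24, 39, 21, 36, 35, 11, 9, 26, 25, 27, 30, 20

The first element of pre-order is the root; it splits in-order into left and right subtrees.
Root 20: left subtree has 7 nodes {39, 24, 36, 21, 9, 35, 11}, right has 4 {26, 25, 30, 27}.
  Root 9: left subtree has 4 nodes {39, 24, 36, 21}, right has 2 {35, 11}.
    Root 36: left subtree has 2 nodes {39, 24}, right has 1 {21}.
      Root 39: left subtree has 0 nodes { }, right has 1 {24}.
    Root 11: left subtree has 1 node {35}, right has 0 { }.
  Root 30: left subtree has 2 nodes {26, 25}, right has 1 {27}.
    Root 25: left subtree has 1 node {26}, right has 0 { }.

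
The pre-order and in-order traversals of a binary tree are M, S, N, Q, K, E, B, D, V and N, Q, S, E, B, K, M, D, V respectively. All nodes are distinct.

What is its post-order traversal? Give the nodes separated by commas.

Q, N, B, E, K, S, V, D, M

The first element of pre-order is the root; it splits in-order into left and right subtrees.
Root M: left subtree has 6 nodes {N, Q, S, E, B, K}, right has 2 {D, V}.
  Root S: left subtree has 2 nodes {N, Q}, right has 3 {E, B, K}.
    Root N: left subtree has 0 nodes { }, right has 1 {Q}.
    Root K: left subtree has 2 nodes {E, B}, right has 0 { }.
      Root E: left subtree has 0 nodes { }, right has 1 {B}.
  Root D: left subtree has 0 nodes { }, right has 1 {V}.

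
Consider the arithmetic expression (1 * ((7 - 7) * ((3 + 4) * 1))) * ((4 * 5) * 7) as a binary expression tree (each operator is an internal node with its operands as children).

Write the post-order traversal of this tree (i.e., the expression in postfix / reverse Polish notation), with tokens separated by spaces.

1 7 7 - 3 4 + 1 * * * 4 5 * 7 * *

Post-order on an expression tree gives postfix notation: for each operator, emit left operand, right operand, then the operator.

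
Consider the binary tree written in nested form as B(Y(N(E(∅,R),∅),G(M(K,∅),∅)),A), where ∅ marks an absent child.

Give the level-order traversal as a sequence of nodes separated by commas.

Level-order visits nodes level by level from the root, left to right within each level.
Level 0: B
Level 1: Y, A
Level 2: N, G
Level 3: E, M
Level 4: R, K

B, Y, A, N, G, E, M, R, K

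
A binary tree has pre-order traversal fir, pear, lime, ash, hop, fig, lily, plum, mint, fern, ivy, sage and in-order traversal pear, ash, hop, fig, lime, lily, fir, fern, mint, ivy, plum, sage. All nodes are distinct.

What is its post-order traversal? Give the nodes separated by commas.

The first element of pre-order is the root; it splits in-order into left and right subtrees.
Root fir: left subtree has 6 nodes {pear, ash, hop, fig, lime, lily}, right has 5 {fern, mint, ivy, plum, sage}.
  Root pear: left subtree has 0 nodes { }, right has 5 {ash, hop, fig, lime, lily}.
    Root lime: left subtree has 3 nodes {ash, hop, fig}, right has 1 {lily}.
      Root ash: left subtree has 0 nodes { }, right has 2 {hop, fig}.
        Root hop: left subtree has 0 nodes { }, right has 1 {fig}.
  Root plum: left subtree has 3 nodes {fern, mint, ivy}, right has 1 {sage}.
    Root mint: left subtree has 1 node {fern}, right has 1 {ivy}.

fig, hop, ash, lily, lime, pear, fern, ivy, mint, sage, plum, fir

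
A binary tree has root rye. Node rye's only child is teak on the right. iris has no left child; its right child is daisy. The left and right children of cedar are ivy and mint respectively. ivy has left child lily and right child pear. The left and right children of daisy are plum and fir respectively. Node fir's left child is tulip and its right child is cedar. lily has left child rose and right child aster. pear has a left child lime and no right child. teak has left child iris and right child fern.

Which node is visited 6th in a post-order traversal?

Post-order visits the left subtree, then the right subtree, then the node.
At rye: no left child.
At rye: go right to teak.
  At teak: go left to iris.
    At iris: no left child.
    At iris: go right to daisy.
      At daisy: go left to plum.
        plum is a leaf — visit plum.
      At daisy: go right to fir.
        At fir: go left to tulip.
          tulip is a leaf — visit tulip.
        At fir: go right to cedar.
          At cedar: go left to ivy.
            At ivy: go left to lily.
              At lily: go left to rose.
                rose is a leaf — visit rose.
              At lily: go right to aster.
                aster is a leaf — visit aster.
              Visit lily.
            At ivy: go right to pear.
              At pear: go left to lime.
                lime is a leaf — visit lime.
              At pear: no right child.
              Visit pear.
            Visit ivy.
          At cedar: go right to mint.
            mint is a leaf — visit mint.
          Visit cedar.
        Visit fir.
      Visit daisy.
    Visit iris.
  At teak: go right to fern.
    fern is a leaf — visit fern.
  Visit teak.
Visit rye.
Full post-order sequence: plum, tulip, rose, aster, lily, lime, pear, ivy, mint, cedar, fir, daisy, iris, fern, teak, rye.

lime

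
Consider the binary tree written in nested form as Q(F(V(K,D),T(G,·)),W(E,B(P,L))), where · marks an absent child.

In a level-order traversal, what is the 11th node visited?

P

Level-order visits nodes level by level from the root, left to right within each level.
Level 0: Q
Level 1: F, W
Level 2: V, T, E, B
Level 3: K, D, G, P, L
Full level-order sequence: Q, F, W, V, T, E, B, K, D, G, P, L.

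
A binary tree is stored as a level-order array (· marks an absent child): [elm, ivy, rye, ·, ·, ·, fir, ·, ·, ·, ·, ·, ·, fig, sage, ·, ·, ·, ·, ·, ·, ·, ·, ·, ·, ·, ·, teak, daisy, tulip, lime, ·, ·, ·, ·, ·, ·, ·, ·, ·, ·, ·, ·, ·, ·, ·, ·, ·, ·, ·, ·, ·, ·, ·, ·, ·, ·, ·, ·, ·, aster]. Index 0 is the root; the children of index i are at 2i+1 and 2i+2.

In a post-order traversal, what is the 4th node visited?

Post-order visits the left subtree, then the right subtree, then the node.
At elm: go left to ivy.
  ivy is a leaf — visit ivy.
At elm: go right to rye.
  At rye: no left child.
  At rye: go right to fir.
    At fir: go left to fig.
      At fig: go left to teak.
        teak is a leaf — visit teak.
      At fig: go right to daisy.
        daisy is a leaf — visit daisy.
      Visit fig.
    At fir: go right to sage.
      At sage: go left to tulip.
        At tulip: no left child.
        At tulip: go right to aster.
          aster is a leaf — visit aster.
        Visit tulip.
      At sage: go right to lime.
        lime is a leaf — visit lime.
      Visit sage.
    Visit fir.
  Visit rye.
Visit elm.
Full post-order sequence: ivy, teak, daisy, fig, aster, tulip, lime, sage, fir, rye, elm.

fig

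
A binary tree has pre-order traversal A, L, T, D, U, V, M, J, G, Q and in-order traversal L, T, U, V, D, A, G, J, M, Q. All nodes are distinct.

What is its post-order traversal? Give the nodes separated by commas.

The first element of pre-order is the root; it splits in-order into left and right subtrees.
Root A: left subtree has 5 nodes {L, T, U, V, D}, right has 4 {G, J, M, Q}.
  Root L: left subtree has 0 nodes { }, right has 4 {T, U, V, D}.
    Root T: left subtree has 0 nodes { }, right has 3 {U, V, D}.
      Root D: left subtree has 2 nodes {U, V}, right has 0 { }.
        Root U: left subtree has 0 nodes { }, right has 1 {V}.
  Root M: left subtree has 2 nodes {G, J}, right has 1 {Q}.
    Root J: left subtree has 1 node {G}, right has 0 { }.

V, U, D, T, L, G, J, Q, M, A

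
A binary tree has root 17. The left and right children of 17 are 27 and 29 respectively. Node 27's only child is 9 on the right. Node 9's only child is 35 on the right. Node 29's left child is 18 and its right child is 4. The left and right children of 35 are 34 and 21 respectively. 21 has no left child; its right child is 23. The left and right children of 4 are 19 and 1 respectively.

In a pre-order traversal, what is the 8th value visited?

29

Pre-order visits the node, then its left subtree, then its right subtree.
Visit 17.
At 17: go left to 27.
  Visit 27.
  At 27: no left child.
  At 27: go right to 9.
    Visit 9.
    At 9: no left child.
    At 9: go right to 35.
      Visit 35.
      At 35: go left to 34.
        34 is a leaf — visit 34.
      At 35: go right to 21.
        Visit 21.
        At 21: no left child.
        At 21: go right to 23.
          23 is a leaf — visit 23.
At 17: go right to 29.
  Visit 29.
  At 29: go left to 18.
    18 is a leaf — visit 18.
  At 29: go right to 4.
    Visit 4.
    At 4: go left to 19.
      19 is a leaf — visit 19.
    At 4: go right to 1.
      1 is a leaf — visit 1.
Full pre-order sequence: 17, 27, 9, 35, 34, 21, 23, 29, 18, 4, 19, 1.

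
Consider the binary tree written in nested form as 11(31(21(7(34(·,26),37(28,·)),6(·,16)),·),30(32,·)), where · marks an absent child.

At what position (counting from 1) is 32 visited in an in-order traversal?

In-order visits the left subtree, then the node, then the right subtree.
At 11: go left to 31.
  At 31: go left to 21.
    At 21: go left to 7.
      At 7: go left to 34.
        At 34: no left child.
        Visit 34.
        At 34: go right to 26.
          26 is a leaf — visit 26.
      Visit 7.
      At 7: go right to 37.
        At 37: go left to 28.
          28 is a leaf — visit 28.
        Visit 37.
        At 37: no right child.
    Visit 21.
    At 21: go right to 6.
      At 6: no left child.
      Visit 6.
      At 6: go right to 16.
        16 is a leaf — visit 16.
  Visit 31.
  At 31: no right child.
Visit 11.
At 11: go right to 30.
  At 30: go left to 32.
    32 is a leaf — visit 32.
  Visit 30.
  At 30: no right child.
Full in-order sequence: 34, 26, 7, 28, 37, 21, 6, 16, 31, 11, 32, 30.

11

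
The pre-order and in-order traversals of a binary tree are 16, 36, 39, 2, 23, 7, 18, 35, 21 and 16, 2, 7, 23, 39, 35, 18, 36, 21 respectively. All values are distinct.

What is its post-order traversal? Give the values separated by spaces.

The first element of pre-order is the root; it splits in-order into left and right subtrees.
Root 16: left subtree has 0 nodes { }, right has 8 {2, 7, 23, 39, 35, 18, 36, 21}.
  Root 36: left subtree has 6 nodes {2, 7, 23, 39, 35, 18}, right has 1 {21}.
    Root 39: left subtree has 3 nodes {2, 7, 23}, right has 2 {35, 18}.
      Root 2: left subtree has 0 nodes { }, right has 2 {7, 23}.
        Root 23: left subtree has 1 node {7}, right has 0 { }.
      Root 18: left subtree has 1 node {35}, right has 0 { }.

7 23 2 35 18 39 21 36 16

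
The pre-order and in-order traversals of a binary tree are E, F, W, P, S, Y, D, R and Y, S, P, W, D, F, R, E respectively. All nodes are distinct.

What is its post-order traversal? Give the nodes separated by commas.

The first element of pre-order is the root; it splits in-order into left and right subtrees.
Root E: left subtree has 7 nodes {Y, S, P, W, D, F, R}, right has 0 { }.
  Root F: left subtree has 5 nodes {Y, S, P, W, D}, right has 1 {R}.
    Root W: left subtree has 3 nodes {Y, S, P}, right has 1 {D}.
      Root P: left subtree has 2 nodes {Y, S}, right has 0 { }.
        Root S: left subtree has 1 node {Y}, right has 0 { }.

Y, S, P, D, W, R, F, E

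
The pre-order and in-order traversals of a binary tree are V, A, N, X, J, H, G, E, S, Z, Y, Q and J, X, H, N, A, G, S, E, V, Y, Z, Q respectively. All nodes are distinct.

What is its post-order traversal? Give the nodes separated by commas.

The first element of pre-order is the root; it splits in-order into left and right subtrees.
Root V: left subtree has 8 nodes {J, X, H, N, A, G, S, E}, right has 3 {Y, Z, Q}.
  Root A: left subtree has 4 nodes {J, X, H, N}, right has 3 {G, S, E}.
    Root N: left subtree has 3 nodes {J, X, H}, right has 0 { }.
      Root X: left subtree has 1 node {J}, right has 1 {H}.
    Root G: left subtree has 0 nodes { }, right has 2 {S, E}.
      Root E: left subtree has 1 node {S}, right has 0 { }.
  Root Z: left subtree has 1 node {Y}, right has 1 {Q}.

J, H, X, N, S, E, G, A, Y, Q, Z, V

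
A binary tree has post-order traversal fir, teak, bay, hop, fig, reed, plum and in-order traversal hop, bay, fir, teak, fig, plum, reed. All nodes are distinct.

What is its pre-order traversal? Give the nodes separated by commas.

plum, fig, hop, bay, teak, fir, reed

The last element of post-order is the root; it splits in-order into left and right subtrees.
Root plum: left subtree has 5 nodes {hop, bay, fir, teak, fig}, right has 1 {reed}.
  Root fig: left subtree has 4 nodes {hop, bay, fir, teak}, right has 0 { }.
    Root hop: left subtree has 0 nodes { }, right has 3 {bay, fir, teak}.
      Root bay: left subtree has 0 nodes { }, right has 2 {fir, teak}.
        Root teak: left subtree has 1 node {fir}, right has 0 { }.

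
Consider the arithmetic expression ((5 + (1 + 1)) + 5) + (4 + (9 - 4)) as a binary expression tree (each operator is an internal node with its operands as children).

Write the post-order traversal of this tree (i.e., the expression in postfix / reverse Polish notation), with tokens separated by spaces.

Post-order on an expression tree gives postfix notation: for each operator, emit left operand, right operand, then the operator.

5 1 1 + + 5 + 4 9 4 - + +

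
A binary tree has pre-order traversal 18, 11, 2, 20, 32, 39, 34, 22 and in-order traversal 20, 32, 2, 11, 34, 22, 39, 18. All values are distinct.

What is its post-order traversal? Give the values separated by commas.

32, 20, 2, 22, 34, 39, 11, 18

The first element of pre-order is the root; it splits in-order into left and right subtrees.
Root 18: left subtree has 7 nodes {20, 32, 2, 11, 34, 22, 39}, right has 0 { }.
  Root 11: left subtree has 3 nodes {20, 32, 2}, right has 3 {34, 22, 39}.
    Root 2: left subtree has 2 nodes {20, 32}, right has 0 { }.
      Root 20: left subtree has 0 nodes { }, right has 1 {32}.
    Root 39: left subtree has 2 nodes {34, 22}, right has 0 { }.
      Root 34: left subtree has 0 nodes { }, right has 1 {22}.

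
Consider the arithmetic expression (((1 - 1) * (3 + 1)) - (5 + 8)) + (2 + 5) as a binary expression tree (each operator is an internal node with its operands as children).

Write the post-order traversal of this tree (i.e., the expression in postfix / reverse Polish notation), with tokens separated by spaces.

1 1 - 3 1 + * 5 8 + - 2 5 + +

Post-order on an expression tree gives postfix notation: for each operator, emit left operand, right operand, then the operator.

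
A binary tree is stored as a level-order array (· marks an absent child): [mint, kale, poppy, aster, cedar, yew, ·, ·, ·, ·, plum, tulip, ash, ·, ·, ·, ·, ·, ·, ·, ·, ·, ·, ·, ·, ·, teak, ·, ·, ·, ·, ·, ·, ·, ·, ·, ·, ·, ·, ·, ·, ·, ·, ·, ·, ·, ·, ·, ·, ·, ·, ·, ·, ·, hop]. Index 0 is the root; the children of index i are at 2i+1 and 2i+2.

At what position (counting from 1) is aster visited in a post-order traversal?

1

Post-order visits the left subtree, then the right subtree, then the node.
At mint: go left to kale.
  At kale: go left to aster.
    aster is a leaf — visit aster.
  At kale: go right to cedar.
    At cedar: no left child.
    At cedar: go right to plum.
      plum is a leaf — visit plum.
    Visit cedar.
  Visit kale.
At mint: go right to poppy.
  At poppy: go left to yew.
    At yew: go left to tulip.
      tulip is a leaf — visit tulip.
    At yew: go right to ash.
      At ash: no left child.
      At ash: go right to teak.
        At teak: no left child.
        At teak: go right to hop.
          hop is a leaf — visit hop.
        Visit teak.
      Visit ash.
    Visit yew.
  At poppy: no right child.
  Visit poppy.
Visit mint.
Full post-order sequence: aster, plum, cedar, kale, tulip, hop, teak, ash, yew, poppy, mint.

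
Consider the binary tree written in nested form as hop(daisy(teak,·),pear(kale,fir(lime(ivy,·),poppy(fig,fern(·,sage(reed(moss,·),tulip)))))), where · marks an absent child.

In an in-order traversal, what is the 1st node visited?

In-order visits the left subtree, then the node, then the right subtree.
At hop: go left to daisy.
  At daisy: go left to teak.
    teak is a leaf — visit teak.
  Visit daisy.
  At daisy: no right child.
Visit hop.
At hop: go right to pear.
  At pear: go left to kale.
    kale is a leaf — visit kale.
  Visit pear.
  At pear: go right to fir.
    At fir: go left to lime.
      At lime: go left to ivy.
        ivy is a leaf — visit ivy.
      Visit lime.
      At lime: no right child.
    Visit fir.
    At fir: go right to poppy.
      At poppy: go left to fig.
        fig is a leaf — visit fig.
      Visit poppy.
      At poppy: go right to fern.
        At fern: no left child.
        Visit fern.
        At fern: go right to sage.
          At sage: go left to reed.
            At reed: go left to moss.
              moss is a leaf — visit moss.
            Visit reed.
            At reed: no right child.
          Visit sage.
          At sage: go right to tulip.
            tulip is a leaf — visit tulip.
Full in-order sequence: teak, daisy, hop, kale, pear, ivy, lime, fir, fig, poppy, fern, moss, reed, sage, tulip.

teak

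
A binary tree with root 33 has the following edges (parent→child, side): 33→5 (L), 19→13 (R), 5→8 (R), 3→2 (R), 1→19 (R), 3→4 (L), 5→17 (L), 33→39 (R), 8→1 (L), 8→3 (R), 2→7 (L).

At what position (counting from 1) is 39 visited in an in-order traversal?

12

In-order visits the left subtree, then the node, then the right subtree.
At 33: go left to 5.
  At 5: go left to 17.
    17 is a leaf — visit 17.
  Visit 5.
  At 5: go right to 8.
    At 8: go left to 1.
      At 1: no left child.
      Visit 1.
      At 1: go right to 19.
        At 19: no left child.
        Visit 19.
        At 19: go right to 13.
          13 is a leaf — visit 13.
    Visit 8.
    At 8: go right to 3.
      At 3: go left to 4.
        4 is a leaf — visit 4.
      Visit 3.
      At 3: go right to 2.
        At 2: go left to 7.
          7 is a leaf — visit 7.
        Visit 2.
        At 2: no right child.
Visit 33.
At 33: go right to 39.
  39 is a leaf — visit 39.
Full in-order sequence: 17, 5, 1, 19, 13, 8, 4, 3, 7, 2, 33, 39.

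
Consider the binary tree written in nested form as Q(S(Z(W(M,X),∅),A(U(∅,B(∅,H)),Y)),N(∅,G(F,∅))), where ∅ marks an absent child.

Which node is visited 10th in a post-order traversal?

S

Post-order visits the left subtree, then the right subtree, then the node.
At Q: go left to S.
  At S: go left to Z.
    At Z: go left to W.
      At W: go left to M.
        M is a leaf — visit M.
      At W: go right to X.
        X is a leaf — visit X.
      Visit W.
    At Z: no right child.
    Visit Z.
  At S: go right to A.
    At A: go left to U.
      At U: no left child.
      At U: go right to B.
        At B: no left child.
        At B: go right to H.
          H is a leaf — visit H.
        Visit B.
      Visit U.
    At A: go right to Y.
      Y is a leaf — visit Y.
    Visit A.
  Visit S.
At Q: go right to N.
  At N: no left child.
  At N: go right to G.
    At G: go left to F.
      F is a leaf — visit F.
    At G: no right child.
    Visit G.
  Visit N.
Visit Q.
Full post-order sequence: M, X, W, Z, H, B, U, Y, A, S, F, G, N, Q.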